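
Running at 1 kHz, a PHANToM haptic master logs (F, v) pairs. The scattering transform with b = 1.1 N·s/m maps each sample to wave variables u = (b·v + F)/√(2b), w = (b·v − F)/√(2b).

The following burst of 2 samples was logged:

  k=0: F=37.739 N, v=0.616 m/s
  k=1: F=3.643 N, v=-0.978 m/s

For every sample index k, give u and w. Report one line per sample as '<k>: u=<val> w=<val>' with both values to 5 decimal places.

0: u=25.90047 w=-24.98679
1: u=1.73081 w=-3.18141

k=0: b·v=1.1×0.616=0.67760; √(2b)=1.48324; u=(0.67760+37.739)/1.48324=25.90047, w=(0.67760−37.739)/1.48324=-24.98679
k=1: b·v=1.1×(-0.978)=-1.07580; √(2b)=1.48324; u=(-1.07580+3.643)/1.48324=1.73081, w=(-1.07580−3.643)/1.48324=-3.18141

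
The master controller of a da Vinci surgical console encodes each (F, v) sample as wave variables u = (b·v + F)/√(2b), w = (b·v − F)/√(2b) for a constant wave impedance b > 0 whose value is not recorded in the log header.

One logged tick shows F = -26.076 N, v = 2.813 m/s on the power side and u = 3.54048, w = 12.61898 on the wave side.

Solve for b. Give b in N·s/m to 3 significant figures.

b = 16.5 N·s/m

u + w = 16.1595;  u + w = √(2b)·v, so √(2b) = 16.1595/2.813 = 5.7446.
b = (√(2b))²/2 = 33.0000/2 = 16.5000.
(Check via u − w = 2F/√(2b): u − w = -9.0785, 2F/√(2b) = -9.0785.)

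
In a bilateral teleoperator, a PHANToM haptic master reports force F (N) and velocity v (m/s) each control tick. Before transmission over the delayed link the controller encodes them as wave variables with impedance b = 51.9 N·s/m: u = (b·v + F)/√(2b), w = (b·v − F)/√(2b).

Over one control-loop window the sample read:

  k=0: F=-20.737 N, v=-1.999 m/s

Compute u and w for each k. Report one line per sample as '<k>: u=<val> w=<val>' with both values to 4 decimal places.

k=0: b·v=51.9×(-1.999)=-103.7481; √(2b)=10.1882; u=(-103.7481+(-20.737))/10.1882=-12.2185, w=(-103.7481−(-20.737))/10.1882=-8.1477

0: u=-12.2185 w=-8.1477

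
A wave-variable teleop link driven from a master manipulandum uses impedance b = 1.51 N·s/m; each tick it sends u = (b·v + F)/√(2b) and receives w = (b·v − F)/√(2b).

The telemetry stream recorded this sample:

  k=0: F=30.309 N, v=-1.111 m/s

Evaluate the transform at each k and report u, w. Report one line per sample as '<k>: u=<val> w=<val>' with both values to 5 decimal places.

k=0: b·v=1.51×(-1.111)=-1.67761; √(2b)=1.73781; u=(-1.67761+30.309)/1.73781=16.47551, w=(-1.67761−30.309)/1.73781=-18.40623

0: u=16.47551 w=-18.40623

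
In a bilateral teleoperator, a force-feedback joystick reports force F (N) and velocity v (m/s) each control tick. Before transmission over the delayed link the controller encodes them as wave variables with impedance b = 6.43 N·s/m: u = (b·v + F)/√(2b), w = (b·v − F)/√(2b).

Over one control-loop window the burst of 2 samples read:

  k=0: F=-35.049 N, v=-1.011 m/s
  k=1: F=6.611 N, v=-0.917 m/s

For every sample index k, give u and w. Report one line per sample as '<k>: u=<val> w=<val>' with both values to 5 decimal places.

k=0: b·v=6.43×(-1.011)=-6.50073; √(2b)=3.58608; u=(-6.50073+(-35.049))/3.58608=-11.58638, w=(-6.50073−(-35.049))/3.58608=7.96085
k=1: b·v=6.43×(-0.917)=-5.89631; √(2b)=3.58608; u=(-5.89631+6.611)/3.58608=0.19930, w=(-5.89631−6.611)/3.58608=-3.48773

0: u=-11.58638 w=7.96085
1: u=0.19930 w=-3.48773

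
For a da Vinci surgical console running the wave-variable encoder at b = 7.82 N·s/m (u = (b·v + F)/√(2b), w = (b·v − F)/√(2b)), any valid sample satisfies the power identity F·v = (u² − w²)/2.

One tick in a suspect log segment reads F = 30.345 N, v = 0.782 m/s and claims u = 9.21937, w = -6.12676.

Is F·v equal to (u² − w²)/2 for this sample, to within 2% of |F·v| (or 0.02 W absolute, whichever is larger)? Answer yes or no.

yes

F·v = 30.345×0.782 = 23.72979 W.
(u² − w²)/2 = (84.99678 − 37.53719)/2 = 23.72980 W.
|Δ| = 0.00001;  2% of max(1, |F·v|) = 0.47460.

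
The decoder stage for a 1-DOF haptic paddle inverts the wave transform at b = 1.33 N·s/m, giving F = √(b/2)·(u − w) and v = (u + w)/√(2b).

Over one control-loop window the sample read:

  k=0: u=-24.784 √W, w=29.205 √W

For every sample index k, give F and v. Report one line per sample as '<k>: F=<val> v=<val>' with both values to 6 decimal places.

k=0: u−w=-53.989000, u+w=4.421000; √(b/2)=0.815475, √(2b)=1.630951; F=0.815475×(-53.989)=-44.026697, v=4.421000/1.630951=2.710689

0: F=-44.026697 v=2.710689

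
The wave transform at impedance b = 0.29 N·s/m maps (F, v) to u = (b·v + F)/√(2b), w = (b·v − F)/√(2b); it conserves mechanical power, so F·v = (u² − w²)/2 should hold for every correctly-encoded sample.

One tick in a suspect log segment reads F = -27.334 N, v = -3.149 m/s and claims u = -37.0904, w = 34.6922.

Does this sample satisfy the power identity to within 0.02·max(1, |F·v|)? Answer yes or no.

yes

F·v = (-27.334)×(-3.149) = 86.0748 W.
(u² − w²)/2 = (1375.6978 − 1203.5487)/2 = 86.0745 W.
|Δ| = 0.0003;  2% of max(1, |F·v|) = 1.7215.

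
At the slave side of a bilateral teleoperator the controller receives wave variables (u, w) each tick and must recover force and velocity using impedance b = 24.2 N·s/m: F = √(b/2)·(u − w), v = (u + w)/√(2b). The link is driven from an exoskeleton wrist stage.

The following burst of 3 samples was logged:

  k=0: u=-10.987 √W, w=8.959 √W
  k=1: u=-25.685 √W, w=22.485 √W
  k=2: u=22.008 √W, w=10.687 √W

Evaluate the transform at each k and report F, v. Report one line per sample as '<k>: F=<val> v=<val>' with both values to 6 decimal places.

0: F=-69.382269 v=-0.291505
1: F=-167.559606 v=-0.459968
2: F=39.380160 v=4.699576

k=0: u−w=-19.946000, u+w=-2.028000; √(b/2)=3.478505, √(2b)=6.957011; F=3.478505×(-19.946)=-69.382269, v=-2.028000/6.957011=-0.291505
k=1: u−w=-48.170000, u+w=-3.200000; √(b/2)=3.478505, √(2b)=6.957011; F=3.478505×(-48.17)=-167.559606, v=-3.200000/6.957011=-0.459968
k=2: u−w=11.321000, u+w=32.695000; √(b/2)=3.478505, √(2b)=6.957011; F=3.478505×11.321=39.380160, v=32.695000/6.957011=4.699576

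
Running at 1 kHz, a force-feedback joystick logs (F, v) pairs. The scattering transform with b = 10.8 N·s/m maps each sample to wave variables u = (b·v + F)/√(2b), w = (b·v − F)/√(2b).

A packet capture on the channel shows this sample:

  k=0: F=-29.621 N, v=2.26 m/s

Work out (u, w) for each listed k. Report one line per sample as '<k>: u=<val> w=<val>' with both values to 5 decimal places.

k=0: b·v=10.8×2.26=24.40800; √(2b)=4.64758; u=(24.40800+(-29.621))/4.64758=-1.12166, w=(24.40800−(-29.621))/4.64758=11.62519

0: u=-1.12166 w=11.62519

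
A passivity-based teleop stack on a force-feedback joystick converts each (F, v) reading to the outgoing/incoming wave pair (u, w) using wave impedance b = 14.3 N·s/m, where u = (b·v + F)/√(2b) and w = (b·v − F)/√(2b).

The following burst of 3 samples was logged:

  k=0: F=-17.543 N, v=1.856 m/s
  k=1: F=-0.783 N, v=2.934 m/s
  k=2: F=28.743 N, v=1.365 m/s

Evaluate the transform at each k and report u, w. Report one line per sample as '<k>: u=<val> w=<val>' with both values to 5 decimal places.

k=0: b·v=14.3×1.856=26.54080; √(2b)=5.34790; u=(26.54080+(-17.543))/5.34790=1.68249, w=(26.54080−(-17.543))/5.34790=8.24320
k=1: b·v=14.3×2.934=41.95620; √(2b)=5.34790; u=(41.95620+(-0.783))/5.34790=7.69895, w=(41.95620−(-0.783))/5.34790=7.99178
k=2: b·v=14.3×1.365=19.51950; √(2b)=5.34790; u=(19.51950+28.743)/5.34790=9.02458, w=(19.51950−28.743)/5.34790=-1.72470

0: u=1.68249 w=8.24320
1: u=7.69895 w=7.99178
2: u=9.02458 w=-1.72470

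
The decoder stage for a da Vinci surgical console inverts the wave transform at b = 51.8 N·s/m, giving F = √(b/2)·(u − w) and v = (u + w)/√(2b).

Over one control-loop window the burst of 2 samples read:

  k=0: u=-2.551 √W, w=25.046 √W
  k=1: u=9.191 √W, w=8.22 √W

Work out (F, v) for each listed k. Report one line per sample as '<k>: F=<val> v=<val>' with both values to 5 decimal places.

k=0: u−w=-27.59700, u+w=22.49500; √(b/2)=5.08920, √(2b)=10.17841; F=5.08920×(-27.597)=-140.44677, v=22.49500/10.17841=2.21007
k=1: u−w=0.97100, u+w=17.41100; √(b/2)=5.08920, √(2b)=10.17841; F=5.08920×0.971=4.94162, v=17.41100/10.17841=1.71058

0: F=-140.44677 v=2.21007
1: F=4.94162 v=1.71058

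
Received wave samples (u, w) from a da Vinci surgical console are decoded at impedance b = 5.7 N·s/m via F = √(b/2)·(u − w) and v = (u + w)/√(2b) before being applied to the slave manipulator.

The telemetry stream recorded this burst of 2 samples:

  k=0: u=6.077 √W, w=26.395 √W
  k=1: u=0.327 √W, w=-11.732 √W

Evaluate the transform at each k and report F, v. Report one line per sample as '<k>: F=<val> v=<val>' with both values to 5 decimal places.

0: F=-34.30073 v=9.61738
1: F=20.35794 v=-3.37787

k=0: u−w=-20.31800, u+w=32.47200; √(b/2)=1.68819, √(2b)=3.37639; F=1.68819×(-20.318)=-34.30073, v=32.47200/3.37639=9.61738
k=1: u−w=12.05900, u+w=-11.40500; √(b/2)=1.68819, √(2b)=3.37639; F=1.68819×12.059=20.35794, v=-11.40500/3.37639=-3.37787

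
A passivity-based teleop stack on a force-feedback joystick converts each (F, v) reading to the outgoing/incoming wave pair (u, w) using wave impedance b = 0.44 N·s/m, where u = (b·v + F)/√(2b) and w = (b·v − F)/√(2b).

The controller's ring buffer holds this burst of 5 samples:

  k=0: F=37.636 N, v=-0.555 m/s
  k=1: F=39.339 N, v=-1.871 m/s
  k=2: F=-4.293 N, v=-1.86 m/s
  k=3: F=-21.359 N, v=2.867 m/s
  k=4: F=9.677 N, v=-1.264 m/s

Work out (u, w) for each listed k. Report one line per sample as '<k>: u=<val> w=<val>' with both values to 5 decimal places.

0: u=39.85979 w=-40.38043
1: u=41.05794 w=-42.81309
2: u=-5.44877 w=3.70394
3: u=-21.42403 w=24.11351
4: u=9.72285 w=-10.90859

k=0: b·v=0.44×(-0.555)=-0.24420; √(2b)=0.93808; u=(-0.24420+37.636)/0.93808=39.85979, w=(-0.24420−37.636)/0.93808=-40.38043
k=1: b·v=0.44×(-1.871)=-0.82324; √(2b)=0.93808; u=(-0.82324+39.339)/0.93808=41.05794, w=(-0.82324−39.339)/0.93808=-42.81309
k=2: b·v=0.44×(-1.86)=-0.81840; √(2b)=0.93808; u=(-0.81840+(-4.293))/0.93808=-5.44877, w=(-0.81840−(-4.293))/0.93808=3.70394
k=3: b·v=0.44×2.867=1.26148; √(2b)=0.93808; u=(1.26148+(-21.359))/0.93808=-21.42403, w=(1.26148−(-21.359))/0.93808=24.11351
k=4: b·v=0.44×(-1.264)=-0.55616; √(2b)=0.93808; u=(-0.55616+9.677)/0.93808=9.72285, w=(-0.55616−9.677)/0.93808=-10.90859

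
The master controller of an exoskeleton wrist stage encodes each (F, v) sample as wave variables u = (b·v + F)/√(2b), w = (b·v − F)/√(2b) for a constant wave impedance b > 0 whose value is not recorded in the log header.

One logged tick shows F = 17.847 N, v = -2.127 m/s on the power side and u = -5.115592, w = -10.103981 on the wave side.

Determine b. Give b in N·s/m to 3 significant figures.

b = 25.6 N·s/m

u + w = -15.219573;  u + w = √(2b)·v, so √(2b) = -15.219573/(-2.127) = 7.155417.
b = (√(2b))²/2 = 51.199999/2 = 25.600000.
(Check via u − w = 2F/√(2b): u − w = 4.988389, 2F/√(2b) = 4.988388.)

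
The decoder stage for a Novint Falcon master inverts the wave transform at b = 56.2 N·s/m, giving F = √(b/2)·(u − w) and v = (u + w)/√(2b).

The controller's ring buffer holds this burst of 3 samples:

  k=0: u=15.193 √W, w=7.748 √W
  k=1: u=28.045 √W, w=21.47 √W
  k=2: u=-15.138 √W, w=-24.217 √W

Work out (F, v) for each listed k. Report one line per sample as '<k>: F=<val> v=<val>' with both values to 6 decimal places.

k=0: u−w=7.445000, u+w=22.941000; √(b/2)=5.300943, √(2b)=10.601887; F=5.300943×7.445=39.465523, v=22.941000/10.601887=2.163860
k=1: u−w=6.575000, u+w=49.515000; √(b/2)=5.300943, √(2b)=10.601887; F=5.300943×6.575=34.853702, v=49.515000/10.601887=4.670395
k=2: u−w=9.079000, u+w=-39.355000; √(b/2)=5.300943, √(2b)=10.601887; F=5.300943×9.079=48.127264, v=-39.355000/10.601887=-3.712075

0: F=39.465523 v=2.163860
1: F=34.853702 v=4.670395
2: F=48.127264 v=-3.712075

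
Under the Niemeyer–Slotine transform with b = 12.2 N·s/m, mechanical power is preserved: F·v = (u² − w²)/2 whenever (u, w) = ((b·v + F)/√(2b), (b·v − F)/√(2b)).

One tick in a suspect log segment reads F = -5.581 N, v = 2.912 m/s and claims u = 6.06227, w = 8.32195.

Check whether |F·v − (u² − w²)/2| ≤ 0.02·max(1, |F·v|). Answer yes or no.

yes

F·v = (-5.581)×2.912 = -16.2519 W.
(u² − w²)/2 = (36.7511 − 69.2549)/2 = -16.2519 W.
|Δ| = 0.0000;  2% of max(1, |F·v|) = 0.3250.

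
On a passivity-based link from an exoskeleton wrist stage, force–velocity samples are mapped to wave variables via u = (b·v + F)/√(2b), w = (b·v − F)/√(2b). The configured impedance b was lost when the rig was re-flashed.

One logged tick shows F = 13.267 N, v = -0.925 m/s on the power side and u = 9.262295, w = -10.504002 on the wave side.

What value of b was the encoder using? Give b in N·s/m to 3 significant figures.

u + w = -1.241707;  u + w = √(2b)·v, so √(2b) = -1.241707/(-0.925) = 1.342386.
b = (√(2b))²/2 = 1.802000/2 = 0.901000.
(Check via u − w = 2F/√(2b): u − w = 19.766297, 2F/√(2b) = 19.766298.)

b = 0.901 N·s/m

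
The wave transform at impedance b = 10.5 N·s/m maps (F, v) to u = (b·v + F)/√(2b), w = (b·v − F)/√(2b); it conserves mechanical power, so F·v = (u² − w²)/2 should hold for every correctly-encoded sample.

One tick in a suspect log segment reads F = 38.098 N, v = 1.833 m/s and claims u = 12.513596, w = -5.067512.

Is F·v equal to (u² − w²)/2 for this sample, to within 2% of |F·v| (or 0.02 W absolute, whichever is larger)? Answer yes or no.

F·v = 38.098×1.833 = 69.833634 W.
(u² − w²)/2 = (156.590085 − 25.679678)/2 = 65.455203 W.
|Δ| = 4.378431;  2% of max(1, |F·v|) = 1.396673.

no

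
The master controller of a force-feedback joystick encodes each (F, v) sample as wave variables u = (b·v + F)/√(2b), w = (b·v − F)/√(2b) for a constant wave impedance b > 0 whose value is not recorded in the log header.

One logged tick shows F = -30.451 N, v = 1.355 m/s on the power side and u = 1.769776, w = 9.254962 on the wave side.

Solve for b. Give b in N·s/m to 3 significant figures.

u + w = 11.024738;  u + w = √(2b)·v, so √(2b) = 11.024738/1.355 = 8.136338.
b = (√(2b))²/2 = 66.199996/2 = 33.099998.
(Check via u − w = 2F/√(2b): u − w = -7.485186, 2F/√(2b) = -7.485186.)

b = 33.1 N·s/m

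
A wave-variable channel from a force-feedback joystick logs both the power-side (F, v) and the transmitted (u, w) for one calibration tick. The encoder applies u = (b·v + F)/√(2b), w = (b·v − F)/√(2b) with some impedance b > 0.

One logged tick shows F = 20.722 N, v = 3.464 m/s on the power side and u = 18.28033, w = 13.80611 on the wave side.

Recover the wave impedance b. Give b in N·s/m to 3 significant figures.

b = 42.9 N·s/m

u + w = 32.0864;  u + w = √(2b)·v, so √(2b) = 32.0864/3.464 = 9.2628.
b = (√(2b))²/2 = 85.8000/2 = 42.9000.
(Check via u − w = 2F/√(2b): u − w = 4.4742, 2F/√(2b) = 4.4742.)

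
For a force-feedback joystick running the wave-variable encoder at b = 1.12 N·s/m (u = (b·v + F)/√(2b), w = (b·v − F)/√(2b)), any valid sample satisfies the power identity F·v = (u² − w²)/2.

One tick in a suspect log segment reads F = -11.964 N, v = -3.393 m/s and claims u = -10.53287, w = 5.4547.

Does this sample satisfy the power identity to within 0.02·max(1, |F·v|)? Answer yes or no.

yes

F·v = (-11.964)×(-3.393) = 40.59385 W.
(u² − w²)/2 = (110.94135 − 29.75375)/2 = 40.59380 W.
|Δ| = 0.00005;  2% of max(1, |F·v|) = 0.81188.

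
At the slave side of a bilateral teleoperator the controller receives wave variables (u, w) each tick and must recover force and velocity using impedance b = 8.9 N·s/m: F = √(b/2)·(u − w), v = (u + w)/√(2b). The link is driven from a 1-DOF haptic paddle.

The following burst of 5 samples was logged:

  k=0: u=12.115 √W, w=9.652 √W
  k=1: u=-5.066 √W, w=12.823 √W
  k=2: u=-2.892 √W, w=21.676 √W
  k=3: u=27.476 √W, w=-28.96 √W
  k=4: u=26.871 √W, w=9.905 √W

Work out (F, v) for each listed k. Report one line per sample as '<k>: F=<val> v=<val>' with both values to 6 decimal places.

k=0: u−w=2.463000, u+w=21.767000; √(b/2)=2.109502, √(2b)=4.219005; F=2.109502×2.463=5.195704, v=21.767000/4.219005=5.159274
k=1: u−w=-17.889000, u+w=7.757000; √(b/2)=2.109502, √(2b)=4.219005; F=2.109502×(-17.889)=-37.736887, v=7.757000/4.219005=1.838585
k=2: u−w=-24.568000, u+w=18.784000; √(b/2)=2.109502, √(2b)=4.219005; F=2.109502×(-24.568)=-51.826253, v=18.784000/4.219005=4.452235
k=3: u−w=56.436000, u+w=-1.484000; √(b/2)=2.109502, √(2b)=4.219005; F=2.109502×56.436=119.051872, v=-1.484000/4.219005=-0.351742
k=4: u−w=16.966000, u+w=36.776000; √(b/2)=2.109502, √(2b)=4.219005; F=2.109502×16.966=35.789816, v=36.776000/4.219005=8.716748

0: F=5.195704 v=5.159274
1: F=-37.736887 v=1.838585
2: F=-51.826253 v=4.452235
3: F=119.051872 v=-0.351742
4: F=35.789816 v=8.716748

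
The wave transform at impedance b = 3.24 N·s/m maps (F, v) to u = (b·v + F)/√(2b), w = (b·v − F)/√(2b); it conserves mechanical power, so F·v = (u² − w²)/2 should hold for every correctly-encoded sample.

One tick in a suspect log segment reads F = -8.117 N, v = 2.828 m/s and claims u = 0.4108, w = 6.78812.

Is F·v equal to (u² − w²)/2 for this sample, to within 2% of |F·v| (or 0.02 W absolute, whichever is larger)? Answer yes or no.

yes

F·v = (-8.117)×2.828 = -22.95488 W.
(u² − w²)/2 = (0.16876 − 46.07857)/2 = -22.95491 W.
|Δ| = 0.00003;  2% of max(1, |F·v|) = 0.45910.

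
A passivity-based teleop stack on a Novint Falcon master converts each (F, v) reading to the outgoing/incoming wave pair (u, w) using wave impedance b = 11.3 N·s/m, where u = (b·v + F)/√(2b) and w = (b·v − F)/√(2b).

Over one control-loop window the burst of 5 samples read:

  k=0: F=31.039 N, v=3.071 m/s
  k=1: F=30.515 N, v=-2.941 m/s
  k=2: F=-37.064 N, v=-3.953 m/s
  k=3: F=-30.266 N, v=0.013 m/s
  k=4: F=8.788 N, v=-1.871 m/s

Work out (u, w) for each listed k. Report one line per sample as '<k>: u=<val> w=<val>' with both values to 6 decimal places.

0: u=13.828786 w=0.770581
1: u=-0.571799 w=-13.409556
2: u=-17.192645 w=-1.599703
3: u=-6.335600 w=6.397402
4: u=-2.598747 w=-6.295886

k=0: b·v=11.3×3.071=34.702300; √(2b)=4.753946; u=(34.702300+31.039)/4.753946=13.828786, w=(34.702300−31.039)/4.753946=0.770581
k=1: b·v=11.3×(-2.941)=-33.233300; √(2b)=4.753946; u=(-33.233300+30.515)/4.753946=-0.571799, w=(-33.233300−30.515)/4.753946=-13.409556
k=2: b·v=11.3×(-3.953)=-44.668900; √(2b)=4.753946; u=(-44.668900+(-37.064))/4.753946=-17.192645, w=(-44.668900−(-37.064))/4.753946=-1.599703
k=3: b·v=11.3×0.013=0.146900; √(2b)=4.753946; u=(0.146900+(-30.266))/4.753946=-6.335600, w=(0.146900−(-30.266))/4.753946=6.397402
k=4: b·v=11.3×(-1.871)=-21.142300; √(2b)=4.753946; u=(-21.142300+8.788)/4.753946=-2.598747, w=(-21.142300−8.788)/4.753946=-6.295886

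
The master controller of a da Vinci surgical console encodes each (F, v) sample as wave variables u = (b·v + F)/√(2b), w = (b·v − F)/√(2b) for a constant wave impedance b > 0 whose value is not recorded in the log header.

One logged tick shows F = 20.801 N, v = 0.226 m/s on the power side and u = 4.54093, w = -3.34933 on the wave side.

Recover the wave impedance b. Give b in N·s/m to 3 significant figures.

b = 13.9 N·s/m

u + w = 1.19160;  u + w = √(2b)·v, so √(2b) = 1.19160/0.226 = 5.27257.
b = (√(2b))²/2 = 27.79996/2 = 13.89998.
(Check via u − w = 2F/√(2b): u − w = 7.89026, 2F/√(2b) = 7.89028.)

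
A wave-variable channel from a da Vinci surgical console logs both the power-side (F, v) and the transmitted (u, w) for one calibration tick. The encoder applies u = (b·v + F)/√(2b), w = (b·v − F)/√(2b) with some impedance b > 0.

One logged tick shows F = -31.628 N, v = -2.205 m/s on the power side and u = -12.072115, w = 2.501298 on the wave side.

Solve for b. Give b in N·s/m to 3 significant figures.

b = 9.42 N·s/m

u + w = -9.570817;  u + w = √(2b)·v, so √(2b) = -9.570817/(-2.205) = 4.340507.
b = (√(2b))²/2 = 18.839997/2 = 9.419999.
(Check via u − w = 2F/√(2b): u − w = -14.573413, 2F/√(2b) = -14.573414.)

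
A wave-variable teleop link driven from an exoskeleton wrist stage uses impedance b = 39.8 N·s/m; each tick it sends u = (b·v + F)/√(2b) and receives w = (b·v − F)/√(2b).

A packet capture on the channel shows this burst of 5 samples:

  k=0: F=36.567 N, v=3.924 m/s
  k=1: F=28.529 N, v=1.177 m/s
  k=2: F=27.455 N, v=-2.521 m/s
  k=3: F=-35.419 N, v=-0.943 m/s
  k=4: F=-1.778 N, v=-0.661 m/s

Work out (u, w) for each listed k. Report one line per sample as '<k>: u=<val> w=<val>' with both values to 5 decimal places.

k=0: b·v=39.8×3.924=156.17520; √(2b)=8.92188; u=(156.17520+36.567)/8.92188=21.60331, w=(156.17520−36.567)/8.92188=13.40616
k=1: b·v=39.8×1.177=46.84460; √(2b)=8.92188; u=(46.84460+28.529)/8.92188=8.44817, w=(46.84460−28.529)/8.92188=2.05288
k=2: b·v=39.8×(-2.521)=-100.33580; √(2b)=8.92188; u=(-100.33580+27.455)/8.92188=-8.16877, w=(-100.33580−27.455)/8.92188=-14.32330
k=3: b·v=39.8×(-0.943)=-37.53140; √(2b)=8.92188; u=(-37.53140+(-35.419))/8.92188=-8.17657, w=(-37.53140−(-35.419))/8.92188=-0.23677
k=4: b·v=39.8×(-0.661)=-26.30780; √(2b)=8.92188; u=(-26.30780+(-1.778))/8.92188=-3.14797, w=(-26.30780−(-1.778))/8.92188=-2.74940

0: u=21.60331 w=13.40616
1: u=8.44817 w=2.05288
2: u=-8.16877 w=-14.32330
3: u=-8.17657 w=-0.23677
4: u=-3.14797 w=-2.74940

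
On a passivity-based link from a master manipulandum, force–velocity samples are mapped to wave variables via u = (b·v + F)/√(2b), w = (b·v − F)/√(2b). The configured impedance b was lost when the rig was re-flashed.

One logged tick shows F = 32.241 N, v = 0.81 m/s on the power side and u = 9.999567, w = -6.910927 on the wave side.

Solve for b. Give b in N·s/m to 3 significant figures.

b = 7.27 N·s/m

u + w = 3.088640;  u + w = √(2b)·v, so √(2b) = 3.088640/0.81 = 3.813136.
b = (√(2b))²/2 = 14.540005/2 = 7.270002.
(Check via u − w = 2F/√(2b): u − w = 16.910494, 2F/√(2b) = 16.910491.)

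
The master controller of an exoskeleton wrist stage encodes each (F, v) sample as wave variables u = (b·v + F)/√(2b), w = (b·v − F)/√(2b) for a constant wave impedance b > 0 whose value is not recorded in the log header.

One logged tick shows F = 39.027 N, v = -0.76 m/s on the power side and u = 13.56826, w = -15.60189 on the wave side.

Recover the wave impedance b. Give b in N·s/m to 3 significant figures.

b = 3.58 N·s/m

u + w = -2.0336;  u + w = √(2b)·v, so √(2b) = -2.0336/(-0.76) = 2.6758.
b = (√(2b))²/2 = 7.1601/2 = 3.5800.
(Check via u − w = 2F/√(2b): u − w = 29.1701, 2F/√(2b) = 29.1700.)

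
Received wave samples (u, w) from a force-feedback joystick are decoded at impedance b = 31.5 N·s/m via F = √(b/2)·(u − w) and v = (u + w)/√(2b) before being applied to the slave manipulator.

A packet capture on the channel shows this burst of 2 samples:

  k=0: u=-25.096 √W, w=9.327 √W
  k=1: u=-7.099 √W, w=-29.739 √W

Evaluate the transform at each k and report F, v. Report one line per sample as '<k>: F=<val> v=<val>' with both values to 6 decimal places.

0: F=-136.612046 v=-1.986707
1: F=89.849715 v=-4.641152

k=0: u−w=-34.423000, u+w=-15.769000; √(b/2)=3.968627, √(2b)=7.937254; F=3.968627×(-34.423)=-136.612046, v=-15.769000/7.937254=-1.986707
k=1: u−w=22.640000, u+w=-36.838000; √(b/2)=3.968627, √(2b)=7.937254; F=3.968627×22.64=89.849715, v=-36.838000/7.937254=-4.641152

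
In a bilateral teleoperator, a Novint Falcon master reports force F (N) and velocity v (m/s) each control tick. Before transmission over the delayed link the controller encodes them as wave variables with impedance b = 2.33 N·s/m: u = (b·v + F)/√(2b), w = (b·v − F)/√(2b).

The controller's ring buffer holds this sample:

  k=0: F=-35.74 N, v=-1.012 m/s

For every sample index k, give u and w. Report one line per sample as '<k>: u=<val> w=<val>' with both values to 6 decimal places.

0: u=-17.648539 w=15.463931

k=0: b·v=2.33×(-1.012)=-2.357960; √(2b)=2.158703; u=(-2.357960+(-35.74))/2.158703=-17.648539, w=(-2.357960−(-35.74))/2.158703=15.463931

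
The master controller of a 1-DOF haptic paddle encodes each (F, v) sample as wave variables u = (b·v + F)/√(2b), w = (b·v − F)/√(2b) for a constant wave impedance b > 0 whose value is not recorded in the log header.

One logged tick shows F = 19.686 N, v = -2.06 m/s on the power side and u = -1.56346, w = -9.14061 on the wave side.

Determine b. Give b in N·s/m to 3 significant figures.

u + w = -10.70407;  u + w = √(2b)·v, so √(2b) = -10.70407/(-2.06) = 5.19615.
b = (√(2b))²/2 = 26.99998/2 = 13.49999.
(Check via u − w = 2F/√(2b): u − w = 7.57715, 2F/√(2b) = 7.57715.)

b = 13.5 N·s/m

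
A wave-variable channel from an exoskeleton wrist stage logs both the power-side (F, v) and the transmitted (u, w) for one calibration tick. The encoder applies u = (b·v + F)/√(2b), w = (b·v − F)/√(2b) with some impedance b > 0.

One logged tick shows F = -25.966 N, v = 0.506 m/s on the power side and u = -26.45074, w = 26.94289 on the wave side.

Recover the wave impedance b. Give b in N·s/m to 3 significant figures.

u + w = 0.4921;  u + w = √(2b)·v, so √(2b) = 0.4921/0.506 = 0.9726.
b = (√(2b))²/2 = 0.9460/2 = 0.4730.
(Check via u − w = 2F/√(2b): u − w = -53.3936, 2F/√(2b) = -53.3935.)

b = 0.473 N·s/m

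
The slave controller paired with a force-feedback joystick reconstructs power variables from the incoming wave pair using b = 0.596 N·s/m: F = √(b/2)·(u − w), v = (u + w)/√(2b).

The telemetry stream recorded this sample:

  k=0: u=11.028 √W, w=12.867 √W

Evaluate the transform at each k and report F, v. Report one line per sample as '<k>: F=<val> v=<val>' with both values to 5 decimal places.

k=0: u−w=-1.83900, u+w=23.89500; √(b/2)=0.54589, √(2b)=1.09179; F=0.54589×(-1.839)=-1.00390, v=23.89500/1.09179=21.88613

0: F=-1.00390 v=21.88613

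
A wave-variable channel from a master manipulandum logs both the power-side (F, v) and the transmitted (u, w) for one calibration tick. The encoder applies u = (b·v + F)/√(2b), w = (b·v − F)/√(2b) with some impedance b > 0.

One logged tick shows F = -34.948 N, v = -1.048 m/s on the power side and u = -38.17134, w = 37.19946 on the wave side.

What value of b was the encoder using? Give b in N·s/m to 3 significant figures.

u + w = -0.9719;  u + w = √(2b)·v, so √(2b) = -0.9719/(-1.048) = 0.9274.
b = (√(2b))²/2 = 0.8600/2 = 0.4300.
(Check via u − w = 2F/√(2b): u − w = -75.3708, 2F/√(2b) = -75.3704.)

b = 0.43 N·s/m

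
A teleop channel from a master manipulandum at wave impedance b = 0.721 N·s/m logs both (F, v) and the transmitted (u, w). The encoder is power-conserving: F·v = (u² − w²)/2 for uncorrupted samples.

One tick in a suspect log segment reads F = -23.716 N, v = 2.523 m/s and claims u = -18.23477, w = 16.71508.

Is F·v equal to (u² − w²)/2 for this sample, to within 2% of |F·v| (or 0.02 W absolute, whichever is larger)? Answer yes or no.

no

F·v = (-23.716)×2.523 = -59.83547 W.
(u² − w²)/2 = (332.50684 − 279.39390)/2 = 26.55647 W.
|Δ| = 86.39194;  2% of max(1, |F·v|) = 1.19671.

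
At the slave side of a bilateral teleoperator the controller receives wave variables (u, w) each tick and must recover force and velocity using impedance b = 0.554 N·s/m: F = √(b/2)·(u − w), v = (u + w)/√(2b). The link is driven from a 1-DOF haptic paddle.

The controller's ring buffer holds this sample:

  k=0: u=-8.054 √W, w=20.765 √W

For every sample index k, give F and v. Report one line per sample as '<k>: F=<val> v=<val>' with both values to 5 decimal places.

k=0: u−w=-28.81900, u+w=12.71100; √(b/2)=0.52631, √(2b)=1.05262; F=0.52631×(-28.819)=-15.16767, v=12.71100/1.05262=12.07563

0: F=-15.16767 v=12.07563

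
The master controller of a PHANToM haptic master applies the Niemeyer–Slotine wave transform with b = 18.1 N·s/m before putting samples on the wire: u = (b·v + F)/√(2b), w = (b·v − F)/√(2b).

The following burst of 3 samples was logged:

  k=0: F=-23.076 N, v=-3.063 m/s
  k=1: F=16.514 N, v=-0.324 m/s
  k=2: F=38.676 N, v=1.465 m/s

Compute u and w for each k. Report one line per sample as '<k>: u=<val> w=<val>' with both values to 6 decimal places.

0: u=-13.049851 w=-5.379129
1: u=1.770023 w=-3.719416
2: u=10.835360 w=-2.020977

k=0: b·v=18.1×(-3.063)=-55.440300; √(2b)=6.016644; u=(-55.440300+(-23.076))/6.016644=-13.049851, w=(-55.440300−(-23.076))/6.016644=-5.379129
k=1: b·v=18.1×(-0.324)=-5.864400; √(2b)=6.016644; u=(-5.864400+16.514)/6.016644=1.770023, w=(-5.864400−16.514)/6.016644=-3.719416
k=2: b·v=18.1×1.465=26.516500; √(2b)=6.016644; u=(26.516500+38.676)/6.016644=10.835360, w=(26.516500−38.676)/6.016644=-2.020977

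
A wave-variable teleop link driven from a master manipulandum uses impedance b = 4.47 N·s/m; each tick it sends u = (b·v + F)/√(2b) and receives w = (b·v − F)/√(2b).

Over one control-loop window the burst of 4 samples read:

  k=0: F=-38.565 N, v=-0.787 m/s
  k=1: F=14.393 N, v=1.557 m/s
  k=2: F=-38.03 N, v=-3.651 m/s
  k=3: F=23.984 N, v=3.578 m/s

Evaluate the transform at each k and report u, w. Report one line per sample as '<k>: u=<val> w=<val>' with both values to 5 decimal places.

0: u=-14.07462 w=11.72151
1: u=7.14144 w=-2.48604
2: u=-18.17735 w=7.26092
3: u=13.37053 w=-2.67237

k=0: b·v=4.47×(-0.787)=-3.51789; √(2b)=2.98998; u=(-3.51789+(-38.565))/2.98998=-14.07462, w=(-3.51789−(-38.565))/2.98998=11.72151
k=1: b·v=4.47×1.557=6.95979; √(2b)=2.98998; u=(6.95979+14.393)/2.98998=7.14144, w=(6.95979−14.393)/2.98998=-2.48604
k=2: b·v=4.47×(-3.651)=-16.31997; √(2b)=2.98998; u=(-16.31997+(-38.03))/2.98998=-18.17735, w=(-16.31997−(-38.03))/2.98998=7.26092
k=3: b·v=4.47×3.578=15.99366; √(2b)=2.98998; u=(15.99366+23.984)/2.98998=13.37053, w=(15.99366−23.984)/2.98998=-2.67237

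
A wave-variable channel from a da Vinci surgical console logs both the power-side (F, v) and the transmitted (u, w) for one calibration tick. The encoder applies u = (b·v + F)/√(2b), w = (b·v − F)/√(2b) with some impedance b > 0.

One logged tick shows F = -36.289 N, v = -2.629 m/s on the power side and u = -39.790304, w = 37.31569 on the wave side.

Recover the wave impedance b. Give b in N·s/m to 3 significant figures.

b = 0.443 N·s/m

u + w = -2.474614;  u + w = √(2b)·v, so √(2b) = -2.474614/(-2.629) = 0.941276.
b = (√(2b))²/2 = 0.886000/2 = 0.443000.
(Check via u − w = 2F/√(2b): u − w = -77.105994, 2F/√(2b) = -77.105990.)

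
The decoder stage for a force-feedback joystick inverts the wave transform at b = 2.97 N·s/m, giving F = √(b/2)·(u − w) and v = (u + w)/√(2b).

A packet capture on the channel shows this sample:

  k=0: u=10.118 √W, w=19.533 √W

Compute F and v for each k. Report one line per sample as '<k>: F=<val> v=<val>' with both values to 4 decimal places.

0: F=-11.4732 v=12.1660

k=0: u−w=-9.4150, u+w=29.6510; √(b/2)=1.2186, √(2b)=2.4372; F=1.2186×(-9.415)=-11.4732, v=29.6510/2.4372=12.1660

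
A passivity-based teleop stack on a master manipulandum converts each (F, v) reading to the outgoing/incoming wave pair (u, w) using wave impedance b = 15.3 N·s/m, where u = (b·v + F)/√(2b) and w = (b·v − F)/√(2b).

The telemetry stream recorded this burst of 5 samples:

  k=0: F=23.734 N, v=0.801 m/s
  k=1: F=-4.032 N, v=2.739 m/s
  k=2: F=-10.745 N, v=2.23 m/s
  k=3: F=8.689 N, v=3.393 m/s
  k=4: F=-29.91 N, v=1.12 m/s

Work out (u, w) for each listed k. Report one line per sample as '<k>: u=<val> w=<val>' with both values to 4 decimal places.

k=0: b·v=15.3×0.801=12.2553; √(2b)=5.5317; u=(12.2553+23.734)/5.5317=6.5060, w=(12.2553−23.734)/5.5317=-2.0751
k=1: b·v=15.3×2.739=41.9067; √(2b)=5.5317; u=(41.9067+(-4.032))/5.5317=6.8468, w=(41.9067−(-4.032))/5.5317=8.3046
k=2: b·v=15.3×2.23=34.1190; √(2b)=5.5317; u=(34.1190+(-10.745))/5.5317=4.2254, w=(34.1190−(-10.745))/5.5317=8.1103
k=3: b·v=15.3×3.393=51.9129; √(2b)=5.5317; u=(51.9129+8.689)/5.5317=10.9553, w=(51.9129−8.689)/5.5317=7.8138
k=4: b·v=15.3×1.12=17.1360; √(2b)=5.5317; u=(17.1360+(-29.91))/5.5317=-2.3092, w=(17.1360−(-29.91))/5.5317=8.5048

0: u=6.5060 w=-2.0751
1: u=6.8468 w=8.3046
2: u=4.2254 w=8.1103
3: u=10.9553 w=7.8138
4: u=-2.3092 w=8.5048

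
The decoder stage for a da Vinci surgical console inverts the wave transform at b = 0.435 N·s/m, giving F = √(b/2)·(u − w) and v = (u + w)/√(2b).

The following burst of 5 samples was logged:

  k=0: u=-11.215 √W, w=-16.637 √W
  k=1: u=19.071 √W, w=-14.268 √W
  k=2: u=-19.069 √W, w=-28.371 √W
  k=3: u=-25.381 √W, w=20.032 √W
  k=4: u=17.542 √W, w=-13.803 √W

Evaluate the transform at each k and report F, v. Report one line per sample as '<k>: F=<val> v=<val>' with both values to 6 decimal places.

0: F=2.528652 v=-29.860478
1: F=15.548275 v=5.149357
2: F=4.338164 v=-50.861019
3: F=-21.179213 v=-5.734730
4: F=14.618335 v=4.008629

k=0: u−w=5.422000, u+w=-27.852000; √(b/2)=0.466369, √(2b)=0.932738; F=0.466369×5.422=2.528652, v=-27.852000/0.932738=-29.860478
k=1: u−w=33.339000, u+w=4.803000; √(b/2)=0.466369, √(2b)=0.932738; F=0.466369×33.339=15.548275, v=4.803000/0.932738=5.149357
k=2: u−w=9.302000, u+w=-47.440000; √(b/2)=0.466369, √(2b)=0.932738; F=0.466369×9.302=4.338164, v=-47.440000/0.932738=-50.861019
k=3: u−w=-45.413000, u+w=-5.349000; √(b/2)=0.466369, √(2b)=0.932738; F=0.466369×(-45.413)=-21.179213, v=-5.349000/0.932738=-5.734730
k=4: u−w=31.345000, u+w=3.739000; √(b/2)=0.466369, √(2b)=0.932738; F=0.466369×31.345=14.618335, v=3.739000/0.932738=4.008629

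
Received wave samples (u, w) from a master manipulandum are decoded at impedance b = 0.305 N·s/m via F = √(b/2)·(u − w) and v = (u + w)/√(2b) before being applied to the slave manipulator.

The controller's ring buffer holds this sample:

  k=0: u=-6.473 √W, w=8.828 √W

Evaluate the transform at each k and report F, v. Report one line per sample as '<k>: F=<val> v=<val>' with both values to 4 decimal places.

k=0: u−w=-15.3010, u+w=2.3550; √(b/2)=0.3905, √(2b)=0.7810; F=0.3905×(-15.301)=-5.9752, v=2.3550/0.7810=3.0153

0: F=-5.9752 v=3.0153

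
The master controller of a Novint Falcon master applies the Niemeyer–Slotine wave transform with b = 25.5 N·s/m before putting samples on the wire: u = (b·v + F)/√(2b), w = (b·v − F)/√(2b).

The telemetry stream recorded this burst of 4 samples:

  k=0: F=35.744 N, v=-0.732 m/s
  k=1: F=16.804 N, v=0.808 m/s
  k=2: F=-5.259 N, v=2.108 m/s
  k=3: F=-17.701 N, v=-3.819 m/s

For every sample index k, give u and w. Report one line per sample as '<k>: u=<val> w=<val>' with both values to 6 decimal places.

0: u=2.391398 w=-7.618924
1: u=5.238168 w=0.532106
2: u=6.790658 w=8.263473
3: u=-16.115193 w=-11.157922

k=0: b·v=25.5×(-0.732)=-18.666000; √(2b)=7.141428; u=(-18.666000+35.744)/7.141428=2.391398, w=(-18.666000−35.744)/7.141428=-7.618924
k=1: b·v=25.5×0.808=20.604000; √(2b)=7.141428; u=(20.604000+16.804)/7.141428=5.238168, w=(20.604000−16.804)/7.141428=0.532106
k=2: b·v=25.5×2.108=53.754000; √(2b)=7.141428; u=(53.754000+(-5.259))/7.141428=6.790658, w=(53.754000−(-5.259))/7.141428=8.263473
k=3: b·v=25.5×(-3.819)=-97.384500; √(2b)=7.141428; u=(-97.384500+(-17.701))/7.141428=-16.115193, w=(-97.384500−(-17.701))/7.141428=-11.157922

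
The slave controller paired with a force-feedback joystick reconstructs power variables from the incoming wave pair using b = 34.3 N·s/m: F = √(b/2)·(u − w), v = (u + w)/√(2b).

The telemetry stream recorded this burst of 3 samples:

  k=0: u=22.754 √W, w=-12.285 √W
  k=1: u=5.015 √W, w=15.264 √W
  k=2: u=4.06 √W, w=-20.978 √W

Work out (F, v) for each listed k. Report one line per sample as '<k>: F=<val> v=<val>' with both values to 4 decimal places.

0: F=145.1055 v=1.2640
1: F=-42.4437 v=2.4484
2: F=103.6888 v=-2.0426

k=0: u−w=35.0390, u+w=10.4690; √(b/2)=4.1413, √(2b)=8.2825; F=4.1413×35.039=145.1055, v=10.4690/8.2825=1.2640
k=1: u−w=-10.2490, u+w=20.2790; √(b/2)=4.1413, √(2b)=8.2825; F=4.1413×(-10.249)=-42.4437, v=20.2790/8.2825=2.4484
k=2: u−w=25.0380, u+w=-16.9180; √(b/2)=4.1413, √(2b)=8.2825; F=4.1413×25.038=103.6888, v=-16.9180/8.2825=-2.0426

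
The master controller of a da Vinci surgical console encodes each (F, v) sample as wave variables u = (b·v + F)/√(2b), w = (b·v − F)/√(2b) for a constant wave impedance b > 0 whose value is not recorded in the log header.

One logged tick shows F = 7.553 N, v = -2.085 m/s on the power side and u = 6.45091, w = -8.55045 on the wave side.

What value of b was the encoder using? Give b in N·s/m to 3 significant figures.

b = 0.507 N·s/m

u + w = -2.09954;  u + w = √(2b)·v, so √(2b) = -2.09954/(-2.085) = 1.00697.
b = (√(2b))²/2 = 1.01400/2 = 0.50700.
(Check via u − w = 2F/√(2b): u − w = 15.00136, 2F/√(2b) = 15.00139.)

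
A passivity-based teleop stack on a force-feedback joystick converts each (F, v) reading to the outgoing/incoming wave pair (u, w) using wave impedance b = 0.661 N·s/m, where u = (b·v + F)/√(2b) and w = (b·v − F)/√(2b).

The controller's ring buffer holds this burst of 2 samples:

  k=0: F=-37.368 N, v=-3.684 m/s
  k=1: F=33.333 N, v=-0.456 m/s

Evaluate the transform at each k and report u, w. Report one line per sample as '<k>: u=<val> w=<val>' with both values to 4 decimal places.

k=0: b·v=0.661×(-3.684)=-2.4351; √(2b)=1.1498; u=(-2.4351+(-37.368))/1.1498=-34.6180, w=(-2.4351−(-37.368))/1.1498=30.3822
k=1: b·v=0.661×(-0.456)=-0.3014; √(2b)=1.1498; u=(-0.3014+33.333)/1.1498=28.7285, w=(-0.3014−33.333)/1.1498=-29.2528

0: u=-34.6180 w=30.3822
1: u=28.7285 w=-29.2528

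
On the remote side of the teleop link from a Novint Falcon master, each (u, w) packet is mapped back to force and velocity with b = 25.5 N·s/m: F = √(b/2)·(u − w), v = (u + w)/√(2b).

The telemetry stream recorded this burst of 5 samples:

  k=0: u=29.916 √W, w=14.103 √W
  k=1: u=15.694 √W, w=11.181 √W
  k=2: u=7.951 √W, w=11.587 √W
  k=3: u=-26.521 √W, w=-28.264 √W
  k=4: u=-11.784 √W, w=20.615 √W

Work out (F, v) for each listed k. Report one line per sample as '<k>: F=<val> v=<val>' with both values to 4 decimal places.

0: F=56.4637 v=6.1639
1: F=16.1146 v=3.7633
2: F=-12.9831 v=2.7359
3: F=6.2238 v=-7.6714
4: F=-115.6876 v=1.2366

k=0: u−w=15.8130, u+w=44.0190; √(b/2)=3.5707, √(2b)=7.1414; F=3.5707×15.813=56.4637, v=44.0190/7.1414=6.1639
k=1: u−w=4.5130, u+w=26.8750; √(b/2)=3.5707, √(2b)=7.1414; F=3.5707×4.513=16.1146, v=26.8750/7.1414=3.7633
k=2: u−w=-3.6360, u+w=19.5380; √(b/2)=3.5707, √(2b)=7.1414; F=3.5707×(-3.636)=-12.9831, v=19.5380/7.1414=2.7359
k=3: u−w=1.7430, u+w=-54.7850; √(b/2)=3.5707, √(2b)=7.1414; F=3.5707×1.743=6.2238, v=-54.7850/7.1414=-7.6714
k=4: u−w=-32.3990, u+w=8.8310; √(b/2)=3.5707, √(2b)=7.1414; F=3.5707×(-32.399)=-115.6876, v=8.8310/7.1414=1.2366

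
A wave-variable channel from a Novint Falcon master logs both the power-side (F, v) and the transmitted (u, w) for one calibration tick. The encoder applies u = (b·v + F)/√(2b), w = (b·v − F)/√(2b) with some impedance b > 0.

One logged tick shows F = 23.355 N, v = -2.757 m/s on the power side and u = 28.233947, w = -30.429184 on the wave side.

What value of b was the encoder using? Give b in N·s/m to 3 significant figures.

b = 0.317 N·s/m

u + w = -2.195237;  u + w = √(2b)·v, so √(2b) = -2.195237/(-2.757) = 0.796241.
b = (√(2b))²/2 = 0.634000/2 = 0.317000.
(Check via u − w = 2F/√(2b): u − w = 58.663131, 2F/√(2b) = 58.663128.)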